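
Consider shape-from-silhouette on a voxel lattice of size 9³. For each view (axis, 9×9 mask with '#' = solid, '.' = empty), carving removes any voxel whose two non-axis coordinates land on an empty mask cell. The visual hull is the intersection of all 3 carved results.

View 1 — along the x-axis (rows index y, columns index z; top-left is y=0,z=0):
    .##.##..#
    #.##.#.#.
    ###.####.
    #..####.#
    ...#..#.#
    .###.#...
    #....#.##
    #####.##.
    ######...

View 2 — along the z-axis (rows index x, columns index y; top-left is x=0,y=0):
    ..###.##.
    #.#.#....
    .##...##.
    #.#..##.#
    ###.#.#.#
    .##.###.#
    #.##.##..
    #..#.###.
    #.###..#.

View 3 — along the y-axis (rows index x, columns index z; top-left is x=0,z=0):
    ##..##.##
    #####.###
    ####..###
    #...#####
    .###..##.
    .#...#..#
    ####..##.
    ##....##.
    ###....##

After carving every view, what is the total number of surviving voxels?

|visual hull| = 129

before carving: 729 voxels (9×9×9)
step 1: project along x, AND mask (47/81) → |grid| = 423
step 2: project along z, AND mask (44/81) → |grid| = 230
step 3: project along y, AND mask (50/81) → |grid| = 129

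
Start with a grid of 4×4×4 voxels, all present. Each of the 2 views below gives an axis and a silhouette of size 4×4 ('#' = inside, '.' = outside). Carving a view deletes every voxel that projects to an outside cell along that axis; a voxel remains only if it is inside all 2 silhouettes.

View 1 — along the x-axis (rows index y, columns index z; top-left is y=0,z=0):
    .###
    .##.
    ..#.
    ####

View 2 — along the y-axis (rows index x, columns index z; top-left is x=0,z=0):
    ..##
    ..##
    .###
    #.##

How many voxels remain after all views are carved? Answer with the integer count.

start: 4×4×4 = 64 voxels
  1. axis=0 (YZ plane), |mask|=10  ⇒  voxels=40
  2. axis=1 (XZ plane), |mask|=10  ⇒  voxels=28

remaining voxels: 28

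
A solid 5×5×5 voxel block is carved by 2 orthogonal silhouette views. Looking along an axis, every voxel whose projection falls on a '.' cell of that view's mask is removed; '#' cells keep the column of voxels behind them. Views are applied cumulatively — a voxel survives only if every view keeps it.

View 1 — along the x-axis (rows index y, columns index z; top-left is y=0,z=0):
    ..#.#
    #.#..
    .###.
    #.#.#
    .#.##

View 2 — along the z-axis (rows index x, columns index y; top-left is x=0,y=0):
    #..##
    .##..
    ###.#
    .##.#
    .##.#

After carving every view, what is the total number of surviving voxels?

39 voxels

initial block: 5^3 = 125
V1 x: intersect with YZ mask (13 set) -- 65 left
V2 z: intersect with XY mask (15 set) -- 39 left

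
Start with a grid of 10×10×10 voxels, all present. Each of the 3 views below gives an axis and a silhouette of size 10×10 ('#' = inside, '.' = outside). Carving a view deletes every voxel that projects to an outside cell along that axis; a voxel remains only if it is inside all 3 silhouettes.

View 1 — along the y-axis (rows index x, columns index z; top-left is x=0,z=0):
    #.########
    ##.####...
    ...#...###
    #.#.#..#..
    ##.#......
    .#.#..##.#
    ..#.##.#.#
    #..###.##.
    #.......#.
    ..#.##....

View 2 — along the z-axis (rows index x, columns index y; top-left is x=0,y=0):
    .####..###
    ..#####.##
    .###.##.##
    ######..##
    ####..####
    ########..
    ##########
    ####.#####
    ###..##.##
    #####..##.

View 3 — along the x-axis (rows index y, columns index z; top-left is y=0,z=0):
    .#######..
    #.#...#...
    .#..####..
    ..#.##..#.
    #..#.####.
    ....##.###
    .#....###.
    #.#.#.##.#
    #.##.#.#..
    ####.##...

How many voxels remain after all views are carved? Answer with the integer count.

|visual hull| = 186

initial block: 10^3 = 1000
after view 1 [y-axis, 47 of 100 cells solid] → remaining = 470
after view 2 [z-axis, 78 of 100 cells solid] → remaining = 368
after view 3 [x-axis, 51 of 100 cells solid] → remaining = 186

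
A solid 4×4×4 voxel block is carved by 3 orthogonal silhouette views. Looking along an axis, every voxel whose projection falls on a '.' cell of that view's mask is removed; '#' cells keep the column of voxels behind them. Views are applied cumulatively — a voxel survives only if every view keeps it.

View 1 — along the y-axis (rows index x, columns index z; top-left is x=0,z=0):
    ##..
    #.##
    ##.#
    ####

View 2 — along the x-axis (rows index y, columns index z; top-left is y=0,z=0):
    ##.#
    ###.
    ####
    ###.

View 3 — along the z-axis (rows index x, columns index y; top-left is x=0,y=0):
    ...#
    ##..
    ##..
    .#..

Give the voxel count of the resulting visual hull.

14 voxels

initial block: 4^3 = 64
after view 1 [y-axis, 12 of 16 cells solid] → remaining = 48
after view 2 [x-axis, 13 of 16 cells solid] → remaining = 40
after view 3 [z-axis, 6 of 16 cells solid] → remaining = 14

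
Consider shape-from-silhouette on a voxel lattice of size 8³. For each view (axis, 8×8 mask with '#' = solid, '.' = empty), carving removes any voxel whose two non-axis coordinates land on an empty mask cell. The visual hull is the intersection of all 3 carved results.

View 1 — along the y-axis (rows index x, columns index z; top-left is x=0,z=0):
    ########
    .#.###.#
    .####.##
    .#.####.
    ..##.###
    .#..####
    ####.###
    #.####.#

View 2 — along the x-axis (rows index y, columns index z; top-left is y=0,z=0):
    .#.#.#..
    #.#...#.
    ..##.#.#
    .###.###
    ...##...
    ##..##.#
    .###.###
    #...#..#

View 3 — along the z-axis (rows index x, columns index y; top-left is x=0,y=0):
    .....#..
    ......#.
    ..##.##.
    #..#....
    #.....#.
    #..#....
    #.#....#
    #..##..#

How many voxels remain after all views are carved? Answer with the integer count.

before carving: 512 voxels (8×8×8)
after view 1 [y-axis, 47 of 64 cells solid] → remaining = 376
after view 2 [x-axis, 32 of 64 cells solid] → remaining = 194
after view 3 [z-axis, 19 of 64 cells solid] → remaining = 65

remaining voxels: 65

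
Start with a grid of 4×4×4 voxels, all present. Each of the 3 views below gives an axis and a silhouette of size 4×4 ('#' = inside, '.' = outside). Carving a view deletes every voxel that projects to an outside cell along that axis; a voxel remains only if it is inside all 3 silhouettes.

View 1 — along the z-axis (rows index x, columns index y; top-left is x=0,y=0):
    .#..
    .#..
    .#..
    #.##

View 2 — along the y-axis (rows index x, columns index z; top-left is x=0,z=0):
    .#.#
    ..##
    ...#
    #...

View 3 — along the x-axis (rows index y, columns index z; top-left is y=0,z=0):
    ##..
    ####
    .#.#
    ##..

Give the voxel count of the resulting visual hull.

remaining voxels: 7

start: 4×4×4 = 64 voxels
step 1: project along z, AND mask (6/16) → |grid| = 24
step 2: project along y, AND mask (6/16) → |grid| = 8
step 3: project along x, AND mask (10/16) → |grid| = 7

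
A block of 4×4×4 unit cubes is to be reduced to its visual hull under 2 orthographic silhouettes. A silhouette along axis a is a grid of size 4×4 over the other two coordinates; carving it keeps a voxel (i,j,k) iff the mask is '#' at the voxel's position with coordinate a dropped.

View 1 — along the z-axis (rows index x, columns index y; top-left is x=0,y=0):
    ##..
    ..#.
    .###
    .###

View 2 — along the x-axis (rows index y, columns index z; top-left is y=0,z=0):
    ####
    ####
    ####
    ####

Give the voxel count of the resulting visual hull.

|visual hull| = 36

initial block: 4^3 = 64
V1 z: intersect with XY mask (9 set) -- 36 left
V2 x: intersect with YZ mask (16 set) -- 36 left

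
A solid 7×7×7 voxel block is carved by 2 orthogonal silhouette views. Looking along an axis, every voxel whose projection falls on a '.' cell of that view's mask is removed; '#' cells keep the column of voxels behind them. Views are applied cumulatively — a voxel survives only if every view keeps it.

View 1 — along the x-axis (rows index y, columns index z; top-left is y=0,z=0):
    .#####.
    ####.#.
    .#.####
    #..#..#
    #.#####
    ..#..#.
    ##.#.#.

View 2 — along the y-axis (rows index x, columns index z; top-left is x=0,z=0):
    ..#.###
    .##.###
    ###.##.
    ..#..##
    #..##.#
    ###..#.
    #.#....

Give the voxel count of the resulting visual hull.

initial block: 7^3 = 343
after view 1 [x-axis, 30 of 49 cells solid] → remaining = 210
after view 2 [y-axis, 27 of 49 cells solid] → remaining = 112

voxel count = 112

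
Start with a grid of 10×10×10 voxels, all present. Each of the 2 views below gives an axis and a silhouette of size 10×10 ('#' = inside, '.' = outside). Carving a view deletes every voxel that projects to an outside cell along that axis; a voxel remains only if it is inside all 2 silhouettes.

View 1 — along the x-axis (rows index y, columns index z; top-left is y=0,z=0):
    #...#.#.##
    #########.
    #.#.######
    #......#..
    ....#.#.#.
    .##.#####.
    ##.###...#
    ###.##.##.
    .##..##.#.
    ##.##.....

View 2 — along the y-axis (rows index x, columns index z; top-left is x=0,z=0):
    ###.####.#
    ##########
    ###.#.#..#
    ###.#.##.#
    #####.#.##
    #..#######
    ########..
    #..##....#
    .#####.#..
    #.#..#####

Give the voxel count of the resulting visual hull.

start: 10×10×10 = 1000 voxels
[1] x-view keeps 56 columns → grid now 560
[2] y-view keeps 72 columns → grid now 406

voxel count = 406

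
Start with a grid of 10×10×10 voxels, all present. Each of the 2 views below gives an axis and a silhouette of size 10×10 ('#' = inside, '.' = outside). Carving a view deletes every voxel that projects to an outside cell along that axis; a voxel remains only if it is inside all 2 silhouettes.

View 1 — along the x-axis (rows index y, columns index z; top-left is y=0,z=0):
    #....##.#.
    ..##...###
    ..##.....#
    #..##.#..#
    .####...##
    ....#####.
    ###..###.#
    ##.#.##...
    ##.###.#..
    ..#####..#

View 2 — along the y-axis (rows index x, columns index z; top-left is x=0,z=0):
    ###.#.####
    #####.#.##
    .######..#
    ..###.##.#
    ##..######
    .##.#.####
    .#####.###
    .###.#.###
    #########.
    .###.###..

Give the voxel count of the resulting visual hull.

before carving: 1000 voxels (10×10×10)
after view 1 [x-axis, 52 of 100 cells solid] → remaining = 520
after view 2 [y-axis, 74 of 100 cells solid] → remaining = 382

|visual hull| = 382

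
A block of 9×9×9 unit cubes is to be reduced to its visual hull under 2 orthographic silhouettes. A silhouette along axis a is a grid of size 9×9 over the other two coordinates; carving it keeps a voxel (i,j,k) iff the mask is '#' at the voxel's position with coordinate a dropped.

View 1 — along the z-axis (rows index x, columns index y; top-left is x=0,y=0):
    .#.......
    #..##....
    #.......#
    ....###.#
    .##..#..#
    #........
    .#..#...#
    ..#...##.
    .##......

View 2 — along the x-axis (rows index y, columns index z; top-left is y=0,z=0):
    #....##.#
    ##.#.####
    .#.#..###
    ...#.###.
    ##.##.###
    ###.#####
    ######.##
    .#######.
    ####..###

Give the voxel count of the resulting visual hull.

remaining voxels: 147

before carving: 729 voxels (9×9×9)
[1] z-view keeps 23 columns → grid now 207
[2] x-view keeps 57 columns → grid now 147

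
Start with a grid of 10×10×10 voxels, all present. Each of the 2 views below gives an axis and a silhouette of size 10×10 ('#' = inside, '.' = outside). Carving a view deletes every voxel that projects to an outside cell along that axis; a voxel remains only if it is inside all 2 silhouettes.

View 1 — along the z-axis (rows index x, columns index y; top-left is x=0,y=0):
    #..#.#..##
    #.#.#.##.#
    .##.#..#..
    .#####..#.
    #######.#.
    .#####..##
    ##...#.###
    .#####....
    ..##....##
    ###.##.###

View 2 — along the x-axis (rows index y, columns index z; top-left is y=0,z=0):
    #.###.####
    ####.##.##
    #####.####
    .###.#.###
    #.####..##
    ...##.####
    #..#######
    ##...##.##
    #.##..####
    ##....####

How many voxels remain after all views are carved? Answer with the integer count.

voxel count = 426

start: 10×10×10 = 1000 voxels
step 1: project along z, AND mask (59/100) → |grid| = 590
step 2: project along x, AND mask (72/100) → |grid| = 426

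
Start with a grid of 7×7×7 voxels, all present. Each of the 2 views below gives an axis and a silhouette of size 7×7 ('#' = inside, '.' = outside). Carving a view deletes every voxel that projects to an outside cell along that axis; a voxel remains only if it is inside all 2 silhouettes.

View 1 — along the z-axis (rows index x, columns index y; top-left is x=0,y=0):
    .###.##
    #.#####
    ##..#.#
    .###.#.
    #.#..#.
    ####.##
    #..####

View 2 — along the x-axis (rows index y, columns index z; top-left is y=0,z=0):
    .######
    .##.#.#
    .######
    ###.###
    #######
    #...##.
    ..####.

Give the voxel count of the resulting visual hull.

initial block: 7^3 = 343
V1 z: intersect with XY mask (33 set) -- 231 left
V2 x: intersect with YZ mask (36 set) -- 165 left

remaining voxels: 165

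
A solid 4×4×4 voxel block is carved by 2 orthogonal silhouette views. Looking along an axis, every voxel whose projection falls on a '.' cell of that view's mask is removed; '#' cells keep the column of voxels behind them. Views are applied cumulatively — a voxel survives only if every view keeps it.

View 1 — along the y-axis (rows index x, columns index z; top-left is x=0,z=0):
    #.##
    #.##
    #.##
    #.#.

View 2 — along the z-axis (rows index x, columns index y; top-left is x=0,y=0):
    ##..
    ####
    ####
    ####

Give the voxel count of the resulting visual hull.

before carving: 64 voxels (4×4×4)
V1 y: intersect with XZ mask (11 set) -- 44 left
V2 z: intersect with XY mask (14 set) -- 38 left

voxel count = 38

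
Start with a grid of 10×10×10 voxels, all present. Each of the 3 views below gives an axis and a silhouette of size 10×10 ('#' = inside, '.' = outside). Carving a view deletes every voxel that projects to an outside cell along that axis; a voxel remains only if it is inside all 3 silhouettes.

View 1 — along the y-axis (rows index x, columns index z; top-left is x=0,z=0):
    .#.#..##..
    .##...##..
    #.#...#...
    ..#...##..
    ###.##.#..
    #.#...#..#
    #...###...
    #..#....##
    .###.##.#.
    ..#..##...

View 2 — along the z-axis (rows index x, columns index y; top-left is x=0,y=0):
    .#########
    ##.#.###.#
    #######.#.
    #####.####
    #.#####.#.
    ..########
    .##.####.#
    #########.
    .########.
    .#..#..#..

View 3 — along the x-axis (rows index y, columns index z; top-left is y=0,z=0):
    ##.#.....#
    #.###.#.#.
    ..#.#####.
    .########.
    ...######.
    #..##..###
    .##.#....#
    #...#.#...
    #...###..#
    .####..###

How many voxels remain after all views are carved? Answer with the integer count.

|visual hull| = 165

full grid |V| = 1000
  1. axis=1 (XZ plane), |mask|=41  ⇒  voxels=410
  2. axis=2 (XY plane), |mask|=75  ⇒  voxels=310
  3. axis=0 (YZ plane), |mask|=55  ⇒  voxels=165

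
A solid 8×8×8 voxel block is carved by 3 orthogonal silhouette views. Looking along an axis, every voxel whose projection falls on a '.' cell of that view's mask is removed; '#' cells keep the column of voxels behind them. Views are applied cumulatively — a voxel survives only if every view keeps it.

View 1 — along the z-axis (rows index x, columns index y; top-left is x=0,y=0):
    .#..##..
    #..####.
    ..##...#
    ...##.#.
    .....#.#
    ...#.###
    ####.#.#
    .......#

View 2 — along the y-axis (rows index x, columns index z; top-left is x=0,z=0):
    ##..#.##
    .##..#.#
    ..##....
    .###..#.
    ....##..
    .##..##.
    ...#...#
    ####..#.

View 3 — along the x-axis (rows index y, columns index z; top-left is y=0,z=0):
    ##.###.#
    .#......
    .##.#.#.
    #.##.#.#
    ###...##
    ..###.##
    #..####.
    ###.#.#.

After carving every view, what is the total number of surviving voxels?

initial block: 8^3 = 512
V1 z: intersect with XY mask (27 set) -- 216 left
V2 y: intersect with XZ mask (28 set) -- 90 left
V3 x: intersect with YZ mask (36 set) -- 52 left

voxel count = 52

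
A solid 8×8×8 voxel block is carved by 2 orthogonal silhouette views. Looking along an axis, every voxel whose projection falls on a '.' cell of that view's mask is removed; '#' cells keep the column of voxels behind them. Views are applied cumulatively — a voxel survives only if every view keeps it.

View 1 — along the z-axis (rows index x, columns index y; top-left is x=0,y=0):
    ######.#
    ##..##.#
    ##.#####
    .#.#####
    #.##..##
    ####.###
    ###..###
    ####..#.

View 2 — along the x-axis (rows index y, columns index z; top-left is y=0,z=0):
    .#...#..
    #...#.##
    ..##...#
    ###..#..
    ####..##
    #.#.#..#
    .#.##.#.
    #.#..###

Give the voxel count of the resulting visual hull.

|visual hull| = 188

start: 8×8×8 = 512 voxels
[1] z-view keeps 48 columns → grid now 384
[2] x-view keeps 32 columns → grid now 188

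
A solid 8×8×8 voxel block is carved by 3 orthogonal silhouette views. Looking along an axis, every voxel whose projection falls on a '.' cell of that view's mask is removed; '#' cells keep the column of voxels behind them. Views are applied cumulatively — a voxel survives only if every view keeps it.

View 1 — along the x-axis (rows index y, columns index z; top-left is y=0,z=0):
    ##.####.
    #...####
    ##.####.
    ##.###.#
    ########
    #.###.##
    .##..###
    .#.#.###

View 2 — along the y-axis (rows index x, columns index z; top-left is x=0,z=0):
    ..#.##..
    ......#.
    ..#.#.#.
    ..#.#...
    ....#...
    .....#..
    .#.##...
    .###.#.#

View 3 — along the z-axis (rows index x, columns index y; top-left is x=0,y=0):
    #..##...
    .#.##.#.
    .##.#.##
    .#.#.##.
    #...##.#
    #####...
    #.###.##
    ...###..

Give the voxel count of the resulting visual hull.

voxel count = 60

full grid |V| = 512
V1 x: intersect with YZ mask (47 set) -- 376 left
V2 y: intersect with XZ mask (19 set) -- 107 left
V3 z: intersect with XY mask (34 set) -- 60 left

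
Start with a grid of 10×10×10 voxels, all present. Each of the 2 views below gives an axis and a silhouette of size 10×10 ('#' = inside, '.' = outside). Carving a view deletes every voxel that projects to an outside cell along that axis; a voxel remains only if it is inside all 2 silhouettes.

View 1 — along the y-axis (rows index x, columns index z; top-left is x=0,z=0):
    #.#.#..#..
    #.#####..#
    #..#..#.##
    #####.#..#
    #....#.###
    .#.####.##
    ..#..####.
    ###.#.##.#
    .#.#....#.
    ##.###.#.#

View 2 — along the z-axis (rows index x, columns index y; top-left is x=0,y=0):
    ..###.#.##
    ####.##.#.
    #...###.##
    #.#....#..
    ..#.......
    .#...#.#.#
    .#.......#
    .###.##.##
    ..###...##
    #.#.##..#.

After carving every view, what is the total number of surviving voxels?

full grid |V| = 1000
V1 y: intersect with XZ mask (57 set) -- 570 left
V2 z: intersect with XY mask (46 set) -- 266 left

remaining voxels: 266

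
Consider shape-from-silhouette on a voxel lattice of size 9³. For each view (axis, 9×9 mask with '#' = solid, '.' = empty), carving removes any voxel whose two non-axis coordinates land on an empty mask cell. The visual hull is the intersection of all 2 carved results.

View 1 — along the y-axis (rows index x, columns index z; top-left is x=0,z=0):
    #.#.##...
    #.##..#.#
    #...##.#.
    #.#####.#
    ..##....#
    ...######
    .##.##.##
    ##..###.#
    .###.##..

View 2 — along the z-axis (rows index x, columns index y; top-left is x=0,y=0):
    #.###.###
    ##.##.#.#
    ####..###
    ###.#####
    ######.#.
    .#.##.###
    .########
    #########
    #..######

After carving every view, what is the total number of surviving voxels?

336 voxels

start: 9×9×9 = 729 voxels
carve view 1 (along y, XZ-mask fill 46/81): 414 voxels remain
carve view 2 (along z, XY-mask fill 65/81): 336 voxels remain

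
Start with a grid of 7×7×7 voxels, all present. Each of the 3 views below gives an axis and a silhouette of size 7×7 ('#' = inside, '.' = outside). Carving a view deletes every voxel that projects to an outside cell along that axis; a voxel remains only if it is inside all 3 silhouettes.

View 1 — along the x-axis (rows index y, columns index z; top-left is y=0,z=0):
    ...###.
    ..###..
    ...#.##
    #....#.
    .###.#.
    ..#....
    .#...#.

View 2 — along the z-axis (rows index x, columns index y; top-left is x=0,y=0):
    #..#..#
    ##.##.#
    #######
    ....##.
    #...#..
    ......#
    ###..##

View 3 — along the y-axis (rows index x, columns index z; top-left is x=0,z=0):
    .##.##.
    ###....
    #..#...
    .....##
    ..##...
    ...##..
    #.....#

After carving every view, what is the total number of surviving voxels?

remaining voxels: 20

initial block: 7^3 = 343
V1 x: intersect with YZ mask (18 set) -- 126 left
V2 z: intersect with XY mask (25 set) -- 65 left
V3 y: intersect with XZ mask (17 set) -- 20 left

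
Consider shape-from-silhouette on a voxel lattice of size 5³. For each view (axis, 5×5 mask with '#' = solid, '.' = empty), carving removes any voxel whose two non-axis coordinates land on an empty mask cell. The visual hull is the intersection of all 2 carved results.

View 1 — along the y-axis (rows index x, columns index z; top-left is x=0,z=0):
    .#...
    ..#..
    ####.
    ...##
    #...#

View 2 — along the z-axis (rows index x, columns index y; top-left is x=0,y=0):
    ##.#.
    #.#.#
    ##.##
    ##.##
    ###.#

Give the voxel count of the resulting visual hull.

|visual hull| = 38

initial block: 5^3 = 125
carve view 1 (along y, XZ-mask fill 10/25): 50 voxels remain
carve view 2 (along z, XY-mask fill 18/25): 38 voxels remain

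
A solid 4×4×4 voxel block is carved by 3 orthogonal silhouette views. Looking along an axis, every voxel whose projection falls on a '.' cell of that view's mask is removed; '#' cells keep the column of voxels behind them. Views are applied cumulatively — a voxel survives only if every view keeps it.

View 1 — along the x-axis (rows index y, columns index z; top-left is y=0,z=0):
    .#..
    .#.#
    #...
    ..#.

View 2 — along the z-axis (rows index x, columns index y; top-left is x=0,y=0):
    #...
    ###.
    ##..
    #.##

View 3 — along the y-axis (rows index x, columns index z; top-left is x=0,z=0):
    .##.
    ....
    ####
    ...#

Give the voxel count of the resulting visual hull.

start: 4×4×4 = 64 voxels
step 1: project along x, AND mask (5/16) → |grid| = 20
step 2: project along z, AND mask (9/16) → |grid| = 11
step 3: project along y, AND mask (7/16) → |grid| = 4

4 voxels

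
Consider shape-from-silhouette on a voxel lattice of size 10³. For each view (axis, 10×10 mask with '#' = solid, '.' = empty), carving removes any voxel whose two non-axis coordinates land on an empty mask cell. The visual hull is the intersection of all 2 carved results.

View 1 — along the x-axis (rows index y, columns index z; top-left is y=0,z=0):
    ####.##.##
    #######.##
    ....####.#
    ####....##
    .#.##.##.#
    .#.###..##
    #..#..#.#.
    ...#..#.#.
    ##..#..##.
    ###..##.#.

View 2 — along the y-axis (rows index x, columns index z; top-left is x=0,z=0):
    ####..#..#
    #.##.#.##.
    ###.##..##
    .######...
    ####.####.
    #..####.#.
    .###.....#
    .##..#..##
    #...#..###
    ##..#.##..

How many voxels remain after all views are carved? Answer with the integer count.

341 voxels

full grid |V| = 1000
carve view 1 (along x, YZ-mask fill 58/100): 580 voxels remain
carve view 2 (along y, XZ-mask fill 58/100): 341 voxels remain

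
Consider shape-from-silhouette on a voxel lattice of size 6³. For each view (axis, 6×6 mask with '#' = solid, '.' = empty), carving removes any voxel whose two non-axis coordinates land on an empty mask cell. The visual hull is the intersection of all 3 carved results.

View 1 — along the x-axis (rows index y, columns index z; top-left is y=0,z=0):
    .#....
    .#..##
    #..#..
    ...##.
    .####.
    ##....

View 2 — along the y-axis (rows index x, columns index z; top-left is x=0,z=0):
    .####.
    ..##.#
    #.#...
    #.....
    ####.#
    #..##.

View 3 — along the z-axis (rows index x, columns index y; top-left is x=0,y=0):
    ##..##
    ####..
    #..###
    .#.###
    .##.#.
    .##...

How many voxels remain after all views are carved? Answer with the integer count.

initial block: 6^3 = 216
V1 x: intersect with YZ mask (14 set) -- 84 left
V2 y: intersect with XZ mask (18 set) -- 40 left
V3 z: intersect with XY mask (21 set) -- 24 left

remaining voxels: 24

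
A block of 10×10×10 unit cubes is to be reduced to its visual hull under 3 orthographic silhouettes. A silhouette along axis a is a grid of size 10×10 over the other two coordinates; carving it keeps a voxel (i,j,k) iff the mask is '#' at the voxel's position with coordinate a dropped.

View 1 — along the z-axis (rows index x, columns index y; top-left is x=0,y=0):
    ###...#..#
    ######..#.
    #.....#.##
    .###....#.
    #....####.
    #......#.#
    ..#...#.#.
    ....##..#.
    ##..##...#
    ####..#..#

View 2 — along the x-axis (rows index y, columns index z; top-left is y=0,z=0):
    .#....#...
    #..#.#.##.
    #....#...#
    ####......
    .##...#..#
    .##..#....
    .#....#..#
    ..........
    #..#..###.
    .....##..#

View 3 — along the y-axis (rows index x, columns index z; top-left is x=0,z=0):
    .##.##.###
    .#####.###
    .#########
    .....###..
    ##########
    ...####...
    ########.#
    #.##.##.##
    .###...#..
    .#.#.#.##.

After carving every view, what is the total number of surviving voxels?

remaining voxels: 98

initial block: 10^3 = 1000
[1] z-view keeps 45 columns → grid now 450
[2] x-view keeps 32 columns → grid now 150
[3] y-view keeps 66 columns → grid now 98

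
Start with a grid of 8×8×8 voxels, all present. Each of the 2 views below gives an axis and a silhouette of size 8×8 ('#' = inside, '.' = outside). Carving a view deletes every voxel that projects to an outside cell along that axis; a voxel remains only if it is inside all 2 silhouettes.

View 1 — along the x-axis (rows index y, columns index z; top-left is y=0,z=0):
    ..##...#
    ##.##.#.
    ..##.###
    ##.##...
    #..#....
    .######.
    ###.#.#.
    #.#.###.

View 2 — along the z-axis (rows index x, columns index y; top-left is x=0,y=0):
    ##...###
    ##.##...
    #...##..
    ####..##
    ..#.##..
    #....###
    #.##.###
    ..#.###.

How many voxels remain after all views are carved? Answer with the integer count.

start: 8×8×8 = 512 voxels
carve view 1 (along x, YZ-mask fill 35/64): 280 voxels remain
carve view 2 (along z, XY-mask fill 35/64): 154 voxels remain

remaining voxels: 154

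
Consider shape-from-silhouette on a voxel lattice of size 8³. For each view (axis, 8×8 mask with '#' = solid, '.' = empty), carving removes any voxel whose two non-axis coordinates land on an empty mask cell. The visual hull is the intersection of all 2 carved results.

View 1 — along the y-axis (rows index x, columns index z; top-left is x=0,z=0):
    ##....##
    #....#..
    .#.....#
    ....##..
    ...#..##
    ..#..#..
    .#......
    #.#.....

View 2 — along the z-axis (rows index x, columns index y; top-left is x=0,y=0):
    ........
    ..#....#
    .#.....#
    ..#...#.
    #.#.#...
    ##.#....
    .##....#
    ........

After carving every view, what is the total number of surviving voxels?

voxel count = 30

before carving: 512 voxels (8×8×8)
  1. axis=1 (XZ plane), |mask|=18  ⇒  voxels=144
  2. axis=2 (XY plane), |mask|=15  ⇒  voxels=30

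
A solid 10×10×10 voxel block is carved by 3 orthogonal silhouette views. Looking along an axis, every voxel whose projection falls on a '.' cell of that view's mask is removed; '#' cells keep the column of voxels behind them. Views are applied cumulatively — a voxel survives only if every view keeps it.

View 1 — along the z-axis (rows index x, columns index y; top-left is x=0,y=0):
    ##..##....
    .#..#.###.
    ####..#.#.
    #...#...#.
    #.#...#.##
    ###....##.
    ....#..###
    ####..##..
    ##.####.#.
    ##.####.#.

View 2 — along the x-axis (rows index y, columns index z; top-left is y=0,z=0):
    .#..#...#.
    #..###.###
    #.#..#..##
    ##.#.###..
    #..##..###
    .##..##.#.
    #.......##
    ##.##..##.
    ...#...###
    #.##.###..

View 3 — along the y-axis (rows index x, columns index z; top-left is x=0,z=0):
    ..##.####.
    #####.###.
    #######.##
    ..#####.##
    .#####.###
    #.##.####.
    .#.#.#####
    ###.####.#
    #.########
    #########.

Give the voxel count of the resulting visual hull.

initial block: 10^3 = 1000
carve view 1 (along z, XY-mask fill 52/100): 520 voxels remain
carve view 2 (along x, YZ-mask fill 51/100): 254 voxels remain
carve view 3 (along y, XZ-mask fill 78/100): 200 voxels remain

|visual hull| = 200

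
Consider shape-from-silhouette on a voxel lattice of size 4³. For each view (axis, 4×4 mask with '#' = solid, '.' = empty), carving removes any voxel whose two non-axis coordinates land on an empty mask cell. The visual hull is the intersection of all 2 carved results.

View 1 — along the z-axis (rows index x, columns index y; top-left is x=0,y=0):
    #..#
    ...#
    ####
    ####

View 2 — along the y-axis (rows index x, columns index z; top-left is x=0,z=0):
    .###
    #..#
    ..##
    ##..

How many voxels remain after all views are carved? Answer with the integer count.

start: 4×4×4 = 64 voxels
[1] z-view keeps 11 columns → grid now 44
[2] y-view keeps 9 columns → grid now 24

voxel count = 24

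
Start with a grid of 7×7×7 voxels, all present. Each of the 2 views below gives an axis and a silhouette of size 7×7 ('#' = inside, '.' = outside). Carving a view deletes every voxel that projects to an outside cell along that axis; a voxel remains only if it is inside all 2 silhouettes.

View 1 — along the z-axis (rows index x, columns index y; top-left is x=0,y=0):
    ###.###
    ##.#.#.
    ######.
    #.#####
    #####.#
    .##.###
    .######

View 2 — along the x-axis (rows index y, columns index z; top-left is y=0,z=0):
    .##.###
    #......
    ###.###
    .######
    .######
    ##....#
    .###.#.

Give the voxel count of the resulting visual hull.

before carving: 343 voxels (7×7×7)
step 1: project along z, AND mask (39/49) → |grid| = 273
step 2: project along x, AND mask (31/49) → |grid| = 171

171 voxels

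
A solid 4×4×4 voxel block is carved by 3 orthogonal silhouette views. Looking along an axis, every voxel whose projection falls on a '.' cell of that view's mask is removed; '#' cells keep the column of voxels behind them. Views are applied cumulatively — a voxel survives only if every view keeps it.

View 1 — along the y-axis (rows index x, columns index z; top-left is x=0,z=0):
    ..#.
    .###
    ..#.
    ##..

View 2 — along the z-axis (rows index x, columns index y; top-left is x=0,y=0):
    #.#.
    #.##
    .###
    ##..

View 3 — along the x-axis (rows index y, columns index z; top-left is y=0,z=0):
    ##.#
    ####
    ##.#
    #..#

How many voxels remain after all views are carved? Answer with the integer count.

before carving: 64 voxels (4×4×4)
[1] y-view keeps 7 columns → grid now 28
[2] z-view keeps 10 columns → grid now 18
[3] x-view keeps 12 columns → grid now 10

|visual hull| = 10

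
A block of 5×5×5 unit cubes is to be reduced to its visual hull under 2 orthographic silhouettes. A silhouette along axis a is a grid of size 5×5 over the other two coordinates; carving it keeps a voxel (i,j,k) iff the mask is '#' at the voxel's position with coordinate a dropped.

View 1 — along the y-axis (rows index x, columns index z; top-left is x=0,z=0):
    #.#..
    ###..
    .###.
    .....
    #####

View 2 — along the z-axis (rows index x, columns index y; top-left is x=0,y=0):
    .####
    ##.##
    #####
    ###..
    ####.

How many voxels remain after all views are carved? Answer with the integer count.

remaining voxels: 55

full grid |V| = 125
[1] y-view keeps 13 columns → grid now 65
[2] z-view keeps 20 columns → grid now 55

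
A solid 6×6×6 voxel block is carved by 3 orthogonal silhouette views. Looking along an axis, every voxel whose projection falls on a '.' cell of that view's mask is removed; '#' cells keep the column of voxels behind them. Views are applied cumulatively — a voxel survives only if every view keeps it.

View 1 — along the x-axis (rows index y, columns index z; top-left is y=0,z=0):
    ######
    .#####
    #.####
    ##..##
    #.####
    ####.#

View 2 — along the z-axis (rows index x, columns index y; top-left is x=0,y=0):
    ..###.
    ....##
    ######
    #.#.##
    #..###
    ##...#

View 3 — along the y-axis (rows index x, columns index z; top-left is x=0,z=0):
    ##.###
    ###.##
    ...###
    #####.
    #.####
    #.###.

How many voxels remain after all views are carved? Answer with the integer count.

|visual hull| = 80

before carving: 216 voxels (6×6×6)
after view 1 [x-axis, 30 of 36 cells solid] → remaining = 180
after view 2 [z-axis, 22 of 36 cells solid] → remaining = 111
after view 3 [y-axis, 27 of 36 cells solid] → remaining = 80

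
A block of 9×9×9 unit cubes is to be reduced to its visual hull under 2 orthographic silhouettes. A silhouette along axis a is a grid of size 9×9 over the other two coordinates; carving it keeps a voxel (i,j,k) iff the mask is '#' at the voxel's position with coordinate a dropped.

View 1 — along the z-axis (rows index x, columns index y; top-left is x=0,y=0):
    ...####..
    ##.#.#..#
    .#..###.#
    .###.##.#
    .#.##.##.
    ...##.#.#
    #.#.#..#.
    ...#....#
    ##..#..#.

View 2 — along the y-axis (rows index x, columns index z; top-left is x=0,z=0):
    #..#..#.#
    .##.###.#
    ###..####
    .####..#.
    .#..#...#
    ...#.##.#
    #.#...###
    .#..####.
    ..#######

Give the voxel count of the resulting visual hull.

|visual hull| = 200

start: 9×9×9 = 729 voxels
after view 1 [z-axis, 39 of 81 cells solid] → remaining = 351
after view 2 [y-axis, 46 of 81 cells solid] → remaining = 200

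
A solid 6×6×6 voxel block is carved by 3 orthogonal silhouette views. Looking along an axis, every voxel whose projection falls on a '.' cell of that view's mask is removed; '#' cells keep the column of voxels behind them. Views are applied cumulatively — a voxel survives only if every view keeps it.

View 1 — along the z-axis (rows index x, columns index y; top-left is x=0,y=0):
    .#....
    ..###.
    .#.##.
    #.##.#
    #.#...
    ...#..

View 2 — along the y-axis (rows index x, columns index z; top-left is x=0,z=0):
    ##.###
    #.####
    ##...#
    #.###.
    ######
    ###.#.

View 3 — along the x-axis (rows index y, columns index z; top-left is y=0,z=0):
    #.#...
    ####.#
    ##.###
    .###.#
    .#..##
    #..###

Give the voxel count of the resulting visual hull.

39 voxels

initial block: 6^3 = 216
step 1: project along z, AND mask (14/36) → |grid| = 84
step 2: project along y, AND mask (27/36) → |grid| = 61
step 3: project along x, AND mask (23/36) → |grid| = 39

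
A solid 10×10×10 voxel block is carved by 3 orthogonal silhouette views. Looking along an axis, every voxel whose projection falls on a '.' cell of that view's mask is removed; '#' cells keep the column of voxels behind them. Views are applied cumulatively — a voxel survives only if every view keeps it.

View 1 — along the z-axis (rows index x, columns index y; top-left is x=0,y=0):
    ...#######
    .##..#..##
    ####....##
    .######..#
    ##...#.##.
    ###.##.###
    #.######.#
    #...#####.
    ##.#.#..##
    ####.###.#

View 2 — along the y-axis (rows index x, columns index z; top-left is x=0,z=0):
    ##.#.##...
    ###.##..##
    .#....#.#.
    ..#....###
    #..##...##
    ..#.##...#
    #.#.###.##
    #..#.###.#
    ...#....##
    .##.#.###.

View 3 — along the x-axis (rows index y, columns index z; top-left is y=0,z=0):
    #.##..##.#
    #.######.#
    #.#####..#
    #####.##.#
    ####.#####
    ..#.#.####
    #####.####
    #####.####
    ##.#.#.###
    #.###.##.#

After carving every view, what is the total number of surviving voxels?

full grid |V| = 1000
V1 z: intersect with XY mask (66 set) -- 660 left
V2 y: intersect with XZ mask (50 set) -- 331 left
V3 x: intersect with YZ mask (76 set) -- 243 left

|visual hull| = 243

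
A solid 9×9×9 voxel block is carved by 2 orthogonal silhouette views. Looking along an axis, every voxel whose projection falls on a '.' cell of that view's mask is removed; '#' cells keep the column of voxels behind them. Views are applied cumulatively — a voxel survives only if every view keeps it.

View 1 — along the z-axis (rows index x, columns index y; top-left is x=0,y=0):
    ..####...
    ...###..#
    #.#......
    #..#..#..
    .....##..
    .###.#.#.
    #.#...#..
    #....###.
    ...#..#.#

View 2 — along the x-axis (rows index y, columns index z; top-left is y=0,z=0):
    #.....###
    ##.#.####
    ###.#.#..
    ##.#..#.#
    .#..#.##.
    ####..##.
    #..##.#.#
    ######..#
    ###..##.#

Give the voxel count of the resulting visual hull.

157 voxels

initial block: 9^3 = 729
after view 1 [z-axis, 30 of 81 cells solid] → remaining = 270
after view 2 [x-axis, 49 of 81 cells solid] → remaining = 157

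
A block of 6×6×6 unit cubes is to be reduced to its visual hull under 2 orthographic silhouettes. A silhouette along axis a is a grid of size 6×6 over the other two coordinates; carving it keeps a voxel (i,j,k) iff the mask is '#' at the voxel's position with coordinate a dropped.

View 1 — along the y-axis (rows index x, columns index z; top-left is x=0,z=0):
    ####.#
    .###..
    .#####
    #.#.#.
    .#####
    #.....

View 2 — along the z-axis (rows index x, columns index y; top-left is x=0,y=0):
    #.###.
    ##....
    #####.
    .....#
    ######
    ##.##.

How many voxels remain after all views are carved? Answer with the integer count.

initial block: 6^3 = 216
after view 1 [y-axis, 22 of 36 cells solid] → remaining = 132
after view 2 [z-axis, 22 of 36 cells solid] → remaining = 88

|visual hull| = 88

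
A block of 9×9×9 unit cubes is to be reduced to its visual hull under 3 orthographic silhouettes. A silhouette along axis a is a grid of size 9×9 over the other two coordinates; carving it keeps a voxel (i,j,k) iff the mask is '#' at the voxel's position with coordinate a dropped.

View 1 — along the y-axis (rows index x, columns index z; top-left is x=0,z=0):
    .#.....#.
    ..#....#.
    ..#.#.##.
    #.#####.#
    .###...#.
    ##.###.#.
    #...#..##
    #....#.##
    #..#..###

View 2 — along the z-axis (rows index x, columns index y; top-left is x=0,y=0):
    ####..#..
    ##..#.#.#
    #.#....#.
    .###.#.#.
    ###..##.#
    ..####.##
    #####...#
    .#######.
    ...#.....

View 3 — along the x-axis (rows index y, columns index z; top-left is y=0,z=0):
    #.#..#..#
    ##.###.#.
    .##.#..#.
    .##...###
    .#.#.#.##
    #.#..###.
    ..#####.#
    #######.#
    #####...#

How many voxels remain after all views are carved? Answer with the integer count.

initial block: 9^3 = 729
V1 y: intersect with XZ mask (38 set) -- 342 left
V2 z: intersect with XY mask (44 set) -- 184 left
V3 x: intersect with YZ mask (49 set) -- 107 left

|visual hull| = 107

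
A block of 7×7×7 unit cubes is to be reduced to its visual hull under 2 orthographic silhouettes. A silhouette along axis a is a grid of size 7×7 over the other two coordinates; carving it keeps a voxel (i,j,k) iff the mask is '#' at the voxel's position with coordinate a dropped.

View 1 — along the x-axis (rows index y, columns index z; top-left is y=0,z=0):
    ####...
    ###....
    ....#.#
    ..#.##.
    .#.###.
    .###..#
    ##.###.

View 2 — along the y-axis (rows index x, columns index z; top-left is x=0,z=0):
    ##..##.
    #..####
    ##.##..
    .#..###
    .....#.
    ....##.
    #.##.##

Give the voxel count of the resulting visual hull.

before carving: 343 voxels (7×7×7)
after view 1 [x-axis, 25 of 49 cells solid] → remaining = 175
after view 2 [y-axis, 25 of 49 cells solid] → remaining = 87

|visual hull| = 87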